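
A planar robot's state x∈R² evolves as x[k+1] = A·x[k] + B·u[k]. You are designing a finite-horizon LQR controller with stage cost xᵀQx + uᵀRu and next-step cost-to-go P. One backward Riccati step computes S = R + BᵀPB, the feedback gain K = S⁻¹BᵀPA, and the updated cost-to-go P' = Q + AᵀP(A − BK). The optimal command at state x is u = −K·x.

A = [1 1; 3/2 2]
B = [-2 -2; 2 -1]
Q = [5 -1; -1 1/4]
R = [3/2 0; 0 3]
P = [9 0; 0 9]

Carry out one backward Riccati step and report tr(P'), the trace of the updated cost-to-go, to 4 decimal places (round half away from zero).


BᵀP = [-18.0000 18.0000; -18.0000 -9.0000]
S = R + BᵀPB = [3/2 0; 0 3] + [72.0000 18.0000; 18.0000 45.0000] = [73.5000 18.0000; 18.0000 48.0000]
BᵀPA = [9.0000 18.0000; -31.5000 -36.0000]
K = S⁻¹·BᵀPA = [0.3118 0.4719; -0.7732 -0.9270]
A−BK = [0.0772 0.0899; 0.1032 0.1292]
AᵀP(A−BK) = [2.0888 2.5534; 2.5534 3.1348]
P' = Q + AᵀP(A−BK) = [7.0888 1.5534; 1.5534 3.3848]
tr(P') = 10.4737

10.4737


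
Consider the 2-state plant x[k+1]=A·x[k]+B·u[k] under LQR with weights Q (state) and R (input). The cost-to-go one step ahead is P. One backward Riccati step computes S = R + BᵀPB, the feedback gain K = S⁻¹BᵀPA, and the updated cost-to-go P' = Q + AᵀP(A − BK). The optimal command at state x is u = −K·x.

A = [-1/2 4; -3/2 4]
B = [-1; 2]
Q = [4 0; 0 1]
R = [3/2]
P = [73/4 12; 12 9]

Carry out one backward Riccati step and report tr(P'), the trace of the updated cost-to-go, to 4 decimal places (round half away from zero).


564.5847

BᵀP = [5.7500 6.0000]
S = R + BᵀPB = [3/2] + [6.2500] = [7.7500]
BᵀPA = [-11.8750 47.0000]
K = S⁻¹·BᵀPA = [-1.5323 6.0645]
A−BK = [-2.0323 10.0645; 1.5645 -8.1290]
AᵀP(A−BK) = [24.6169 -114.4839; -114.4839 534.9677]
P' = Q + AᵀP(A−BK) = [28.6169 -114.4839; -114.4839 535.9677]
tr(P') = 564.5847


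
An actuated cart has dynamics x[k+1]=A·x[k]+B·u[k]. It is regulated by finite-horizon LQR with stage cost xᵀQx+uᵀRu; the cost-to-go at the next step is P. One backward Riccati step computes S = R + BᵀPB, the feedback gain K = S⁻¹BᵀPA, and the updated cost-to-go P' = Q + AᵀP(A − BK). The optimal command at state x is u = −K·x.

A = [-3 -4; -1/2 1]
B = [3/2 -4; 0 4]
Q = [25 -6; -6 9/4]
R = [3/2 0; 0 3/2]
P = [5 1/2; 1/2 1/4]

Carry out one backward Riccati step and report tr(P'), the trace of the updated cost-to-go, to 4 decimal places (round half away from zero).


BᵀP = [7.5000 0.7500; -18.0000 -1.0000]
S = R + BᵀPB = [3/2 0; 0 3/2] + [11.2500 -27.0000; -27.0000 68.0000] = [12.7500 -27.0000; -27.0000 69.5000]
BᵀPA = [-22.8750 -29.2500; 54.5000 71.0000]
K = S⁻¹·BᵀPA = [-0.7530 -0.7375; 0.4916 0.7351]
A−BK = [0.0961 0.0465; -2.4666 -1.9403]
AᵀP(A−BK) = [2.5433 2.4433; 2.4433 2.4881]
P' = Q + AᵀP(A−BK) = [27.5433 -3.5567; -3.5567 4.7381]
tr(P') = 32.2813

32.2813


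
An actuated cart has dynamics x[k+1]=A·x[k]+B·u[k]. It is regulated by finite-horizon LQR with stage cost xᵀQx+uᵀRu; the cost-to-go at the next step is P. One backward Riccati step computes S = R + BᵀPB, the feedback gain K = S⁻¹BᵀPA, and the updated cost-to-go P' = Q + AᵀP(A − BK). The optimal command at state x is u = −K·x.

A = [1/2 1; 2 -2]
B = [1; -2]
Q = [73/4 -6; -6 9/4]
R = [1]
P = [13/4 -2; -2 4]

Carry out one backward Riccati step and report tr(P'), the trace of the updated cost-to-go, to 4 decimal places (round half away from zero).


BᵀP = [7.2500 -10.0000]
S = R + BᵀPB = [1] + [27.2500] = [28.2500]
BᵀPA = [-16.3750 27.2500]
K = S⁻¹·BᵀPA = [-0.5796 0.9646]
A−BK = [1.0796 0.0354; 0.8407 -0.0708]
AᵀP(A−BK) = [3.3208 -0.5796; -0.5796 0.9646]
P' = Q + AᵀP(A−BK) = [21.5708 -6.5796; -6.5796 3.2146]
tr(P') = 24.7854

24.7854


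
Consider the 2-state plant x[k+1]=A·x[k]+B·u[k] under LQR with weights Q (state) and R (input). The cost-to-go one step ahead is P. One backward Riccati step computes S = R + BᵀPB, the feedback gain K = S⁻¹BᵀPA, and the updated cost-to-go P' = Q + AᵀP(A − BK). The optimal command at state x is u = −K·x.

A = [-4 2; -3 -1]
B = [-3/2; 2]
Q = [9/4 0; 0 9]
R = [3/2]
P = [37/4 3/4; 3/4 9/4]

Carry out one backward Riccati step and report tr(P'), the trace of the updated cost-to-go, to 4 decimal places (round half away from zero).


BᵀP = [-12.3750 3.3750]
S = R + BᵀPB = [3/2] + [25.3125] = [26.8125]
BᵀPA = [39.3750 -28.1250]
K = S⁻¹·BᵀPA = [1.4685 -1.0490]
A−BK = [-1.7972 0.4266; -5.9371 1.0979]
AᵀP(A−BK) = [128.4266 -27.4476; -27.4476 6.7483]
P' = Q + AᵀP(A−BK) = [130.6766 -27.4476; -27.4476 15.7483]
tr(P') = 146.4248

146.4248


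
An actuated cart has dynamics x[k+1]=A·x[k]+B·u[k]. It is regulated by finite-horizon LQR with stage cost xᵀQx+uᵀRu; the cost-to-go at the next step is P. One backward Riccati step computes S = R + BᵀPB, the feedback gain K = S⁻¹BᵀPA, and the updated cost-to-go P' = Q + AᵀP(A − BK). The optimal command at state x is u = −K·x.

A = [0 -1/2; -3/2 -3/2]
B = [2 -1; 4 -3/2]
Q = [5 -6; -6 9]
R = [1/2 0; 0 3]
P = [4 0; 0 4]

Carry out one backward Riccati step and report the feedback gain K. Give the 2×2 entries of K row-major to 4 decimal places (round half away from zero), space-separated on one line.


-0.3636 -0.3636 -0.1648 -0.0398

BᵀP = [8.0000 16.0000; -4.0000 -6.0000]
S = R + BᵀPB = [1/2 0; 0 3] + [80.0000 -32.0000; -32.0000 13.0000] = [80.5000 -32.0000; -32.0000 16.0000]
BᵀPA = [-24.0000 -28.0000; 9.0000 11.0000]
K = S⁻¹·BᵀPA = [-0.3636 -0.3636; -0.1648 -0.0398]
A−BK = [0.5625 0.1875; -0.2926 -0.1051]
AᵀP(A−BK) = [1.7557 0.6307; 0.6307 0.2557]
P' = Q + AᵀP(A−BK) = [6.7557 -5.3693; -5.3693 9.2557]
tr(P') = 16.0114


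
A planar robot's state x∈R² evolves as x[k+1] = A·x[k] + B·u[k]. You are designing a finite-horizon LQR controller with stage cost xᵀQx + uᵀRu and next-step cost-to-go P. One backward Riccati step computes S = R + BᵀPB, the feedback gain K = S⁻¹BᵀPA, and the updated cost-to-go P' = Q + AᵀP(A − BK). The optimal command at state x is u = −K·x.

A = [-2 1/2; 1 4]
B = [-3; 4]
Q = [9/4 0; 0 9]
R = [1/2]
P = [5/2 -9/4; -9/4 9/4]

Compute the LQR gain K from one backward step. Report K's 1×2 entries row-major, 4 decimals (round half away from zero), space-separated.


BᵀP = [-16.5000 15.7500]
S = R + BᵀPB = [1/2] + [112.5000] = [113.0000]
BᵀPA = [48.7500 54.7500]
K = S⁻¹·BᵀPA = [0.4314 0.4845]
A−BK = [-0.7058 1.9535; -0.7257 2.0619]
AᵀP(A−BK) = [0.2185 -0.2450; -0.2450 1.0979]
P' = Q + AᵀP(A−BK) = [2.4685 -0.2450; -0.2450 10.0979]
tr(P') = 12.5664

0.4314 0.4845


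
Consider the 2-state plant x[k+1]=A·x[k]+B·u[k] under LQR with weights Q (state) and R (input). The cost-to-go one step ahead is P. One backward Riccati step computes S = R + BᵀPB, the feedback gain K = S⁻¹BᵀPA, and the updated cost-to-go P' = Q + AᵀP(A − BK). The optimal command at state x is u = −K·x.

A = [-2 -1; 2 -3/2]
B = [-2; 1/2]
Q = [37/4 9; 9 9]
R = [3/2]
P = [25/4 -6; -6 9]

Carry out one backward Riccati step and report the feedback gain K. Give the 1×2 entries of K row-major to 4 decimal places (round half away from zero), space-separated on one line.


1.5706 -0.2270

BᵀP = [-15.5000 16.5000]
S = R + BᵀPB = [3/2] + [39.2500] = [40.7500]
BᵀPA = [64.0000 -9.2500]
K = S⁻¹·BᵀPA = [1.5706 -0.2270]
A−BK = [1.1411 -1.4540; 1.2147 -1.3865]
AᵀP(A−BK) = [8.4847 -5.9724; -5.9724 6.4003]
P' = Q + AᵀP(A−BK) = [17.7347 3.0276; 3.0276 15.4003]
tr(P') = 33.1350


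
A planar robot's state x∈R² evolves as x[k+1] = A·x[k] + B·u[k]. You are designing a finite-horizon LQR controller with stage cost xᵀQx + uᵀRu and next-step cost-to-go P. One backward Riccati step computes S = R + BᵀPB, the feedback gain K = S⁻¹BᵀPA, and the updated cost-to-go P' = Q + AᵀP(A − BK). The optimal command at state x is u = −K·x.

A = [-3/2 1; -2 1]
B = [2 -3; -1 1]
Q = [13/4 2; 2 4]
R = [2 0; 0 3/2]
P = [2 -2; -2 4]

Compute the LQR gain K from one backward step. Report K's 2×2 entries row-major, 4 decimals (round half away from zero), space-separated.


BᵀP = [6.0000 -8.0000; -8.0000 10.0000]
S = R + BᵀPB = [2 0; 0 3/2] + [20.0000 -26.0000; -26.0000 34.0000] = [22.0000 -26.0000; -26.0000 35.5000]
BᵀPA = [7.0000 -2.0000; -8.0000 2.0000]
K = S⁻¹·BᵀPA = [0.3857 -0.1810; 0.0571 -0.0762]
A−BK = [-2.1000 1.1333; -1.6714 0.8952]
AᵀP(A−BK) = [6.2571 -3.3429; -3.3429 1.7905]
P' = Q + AᵀP(A−BK) = [9.5071 -1.3429; -1.3429 5.7905]
tr(P') = 15.2976

0.3857 -0.1810 0.0571 -0.0762


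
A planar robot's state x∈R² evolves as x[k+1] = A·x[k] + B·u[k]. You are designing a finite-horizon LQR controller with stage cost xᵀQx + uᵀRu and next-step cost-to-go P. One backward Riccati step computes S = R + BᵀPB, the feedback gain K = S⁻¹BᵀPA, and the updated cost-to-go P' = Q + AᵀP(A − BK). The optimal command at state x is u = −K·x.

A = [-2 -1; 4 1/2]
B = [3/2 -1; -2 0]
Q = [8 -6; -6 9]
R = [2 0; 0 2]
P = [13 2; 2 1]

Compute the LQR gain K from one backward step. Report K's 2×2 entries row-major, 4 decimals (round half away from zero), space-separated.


-1.1613 -0.3594 0.0000 0.4286

BᵀP = [15.5000 1.0000; -13.0000 -2.0000]
S = R + BᵀPB = [2 0; 0 2] + [21.2500 -15.5000; -15.5000 13.0000] = [23.2500 -15.5000; -15.5000 15.0000]
BᵀPA = [-27.0000 -15.0000; 18.0000 12.0000]
K = S⁻¹·BᵀPA = [-1.1613 -0.3594; 0.0000 0.4286]
A−BK = [-0.2581 -0.0323; 1.6774 -0.2189]
AᵀP(A−BK) = [4.6452 0.5806; 0.5806 0.7154]
P' = Q + AᵀP(A−BK) = [12.6452 -5.4194; -5.4194 9.7154]
tr(P') = 22.3606


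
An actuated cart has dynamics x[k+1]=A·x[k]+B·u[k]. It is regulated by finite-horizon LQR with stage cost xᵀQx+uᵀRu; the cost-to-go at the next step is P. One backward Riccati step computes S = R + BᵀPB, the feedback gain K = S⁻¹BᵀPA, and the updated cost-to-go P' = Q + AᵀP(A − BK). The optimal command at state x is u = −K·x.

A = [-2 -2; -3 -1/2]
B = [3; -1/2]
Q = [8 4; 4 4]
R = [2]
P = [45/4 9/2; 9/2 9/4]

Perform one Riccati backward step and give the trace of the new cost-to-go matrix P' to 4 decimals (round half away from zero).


BᵀP = [31.5000 12.3750]
S = R + BᵀPB = [2] + [88.3125] = [90.3125]
BᵀPA = [-100.1250 -69.1875]
K = S⁻¹·BᵀPA = [-1.1087 -0.7661]
A−BK = [1.3260 0.2983; -3.5543 -0.8830]
AᵀP(A−BK) = [8.2464 3.1702; 3.1702 1.5587]
P' = Q + AᵀP(A−BK) = [16.2464 7.1702; 7.1702 5.5587]
tr(P') = 21.8050

21.8050


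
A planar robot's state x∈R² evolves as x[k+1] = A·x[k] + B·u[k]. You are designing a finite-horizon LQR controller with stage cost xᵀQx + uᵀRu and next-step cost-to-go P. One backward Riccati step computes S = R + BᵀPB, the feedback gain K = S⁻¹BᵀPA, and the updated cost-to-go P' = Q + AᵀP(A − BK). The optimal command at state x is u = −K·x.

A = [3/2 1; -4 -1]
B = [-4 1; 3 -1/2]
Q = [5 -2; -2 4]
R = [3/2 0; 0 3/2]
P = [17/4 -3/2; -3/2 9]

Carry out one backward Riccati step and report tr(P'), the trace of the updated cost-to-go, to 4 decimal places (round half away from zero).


34.0250

BᵀP = [-21.5000 33.0000; 5.0000 -6.0000]
S = R + BᵀPB = [3/2 0; 0 3/2] + [185.0000 -38.0000; -38.0000 8.0000] = [186.5000 -38.0000; -38.0000 9.5000]
BᵀPA = [-164.2500 -54.5000; 31.5000 11.0000]
K = S⁻¹·BᵀPA = [-1.1087 -0.3043; -1.1190 -0.0595]
A−BK = [-1.8158 -0.1579; -1.2334 -0.1167]
AᵀP(A−BK) = [24.7075 2.5100; 2.5100 0.3175]
P' = Q + AᵀP(A−BK) = [29.7075 0.5100; 0.5100 4.3175]
tr(P') = 34.0250


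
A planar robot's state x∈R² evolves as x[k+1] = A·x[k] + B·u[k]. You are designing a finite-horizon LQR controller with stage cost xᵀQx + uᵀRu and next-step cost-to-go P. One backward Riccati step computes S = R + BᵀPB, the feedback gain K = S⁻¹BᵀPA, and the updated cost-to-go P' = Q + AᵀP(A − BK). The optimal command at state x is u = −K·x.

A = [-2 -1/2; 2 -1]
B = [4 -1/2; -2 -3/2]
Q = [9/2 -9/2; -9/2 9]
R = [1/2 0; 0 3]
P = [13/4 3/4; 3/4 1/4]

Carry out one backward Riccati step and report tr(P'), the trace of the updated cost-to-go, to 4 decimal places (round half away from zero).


BᵀP = [11.5000 2.5000; -2.7500 -0.7500]
S = R + BᵀPB = [1/2 0; 0 3] + [41.0000 -9.5000; -9.5000 2.5000] = [41.5000 -9.5000; -9.5000 5.5000]
BᵀPA = [-18.0000 -8.2500; 4.0000 2.1250]
K = S⁻¹·BᵀPA = [-0.4420 -0.1825; -0.0362 0.0711]
A−BK = [-0.2500 0.2656; 1.0616 -1.2584]
AᵀP(A−BK) = [0.1884 -0.0697; -0.0697 0.1556]
P' = Q + AᵀP(A−BK) = [4.6884 -4.5697; -4.5697 9.1556]
tr(P') = 13.8440

13.8440


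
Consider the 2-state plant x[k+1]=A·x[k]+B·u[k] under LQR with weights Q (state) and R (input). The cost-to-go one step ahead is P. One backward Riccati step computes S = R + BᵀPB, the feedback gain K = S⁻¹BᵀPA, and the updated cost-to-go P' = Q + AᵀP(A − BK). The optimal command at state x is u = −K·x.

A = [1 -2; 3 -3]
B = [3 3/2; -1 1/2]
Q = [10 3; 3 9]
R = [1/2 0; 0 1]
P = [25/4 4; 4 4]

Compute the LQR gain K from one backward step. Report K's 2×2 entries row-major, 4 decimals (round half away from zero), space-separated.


BᵀP = [14.7500 8.0000; 11.3750 8.0000]
S = R + BᵀPB = [1/2 0; 0 1] + [36.2500 26.1250; 26.1250 21.0625] = [36.7500 26.1250; 26.1250 22.0625]
BᵀPA = [38.7500 -53.5000; 35.3750 -46.7500]
K = S⁻¹·BᵀPA = [-0.5398 0.3196; 2.2426 -2.4974]
A−BK = [-0.7445 0.7873; 1.3389 -1.4317]
AᵀP(A−BK) = [7.8353 -8.5379; -8.5379 9.3437]
P' = Q + AᵀP(A−BK) = [17.8353 -5.5379; -5.5379 18.3437]
tr(P') = 36.1790

-0.5398 0.3196 2.2426 -2.4974


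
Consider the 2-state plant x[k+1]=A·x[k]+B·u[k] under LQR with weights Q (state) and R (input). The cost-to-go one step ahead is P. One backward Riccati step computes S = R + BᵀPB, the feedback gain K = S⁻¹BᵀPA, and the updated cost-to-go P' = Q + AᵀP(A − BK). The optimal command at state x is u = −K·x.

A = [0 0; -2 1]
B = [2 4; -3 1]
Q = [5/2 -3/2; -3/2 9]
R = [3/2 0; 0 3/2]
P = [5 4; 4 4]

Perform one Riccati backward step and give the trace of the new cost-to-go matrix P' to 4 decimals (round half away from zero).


BᵀP = [-2.0000 -4.0000; 24.0000 20.0000]
S = R + BᵀPB = [3/2 0; 0 3/2] + [8.0000 -12.0000; -12.0000 116.0000] = [9.5000 -12.0000; -12.0000 117.5000]
BᵀPA = [8.0000 -4.0000; -40.0000 20.0000]
K = S⁻¹·BᵀPA = [0.4731 -0.2366; -0.2921 0.1461]
A−BK = [0.2222 -0.1111; -0.2885 0.1443]
AᵀP(A−BK) = [0.5307 -0.2654; -0.2654 0.1327]
P' = Q + AᵀP(A−BK) = [3.0307 -1.7654; -1.7654 9.1327]
tr(P') = 12.1634

12.1634


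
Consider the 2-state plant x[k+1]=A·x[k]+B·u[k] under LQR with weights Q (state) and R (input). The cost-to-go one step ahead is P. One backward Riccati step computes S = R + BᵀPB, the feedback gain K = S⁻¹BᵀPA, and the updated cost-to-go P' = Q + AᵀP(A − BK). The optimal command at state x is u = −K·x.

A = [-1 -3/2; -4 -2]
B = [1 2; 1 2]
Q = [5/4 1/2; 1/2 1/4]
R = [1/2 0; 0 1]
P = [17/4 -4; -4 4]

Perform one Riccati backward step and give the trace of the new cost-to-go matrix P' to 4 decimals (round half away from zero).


BᵀP = [0.2500 0.0000; 0.5000 0.0000]
S = R + BᵀPB = [1/2 0; 0 1] + [0.2500 0.5000; 0.5000 1.0000] = [0.7500 0.5000; 0.5000 2.0000]
BᵀPA = [-0.2500 -0.3750; -0.5000 -0.7500]
K = S⁻¹·BᵀPA = [-0.2000 -0.3000; -0.2000 -0.3000]
A−BK = [-0.4000 -0.6000; -3.4000 -1.1000]
AᵀP(A−BK) = [36.1000 6.1500; 6.1500 1.2250]
P' = Q + AᵀP(A−BK) = [37.3500 6.6500; 6.6500 1.4750]
tr(P') = 38.8250

38.8250


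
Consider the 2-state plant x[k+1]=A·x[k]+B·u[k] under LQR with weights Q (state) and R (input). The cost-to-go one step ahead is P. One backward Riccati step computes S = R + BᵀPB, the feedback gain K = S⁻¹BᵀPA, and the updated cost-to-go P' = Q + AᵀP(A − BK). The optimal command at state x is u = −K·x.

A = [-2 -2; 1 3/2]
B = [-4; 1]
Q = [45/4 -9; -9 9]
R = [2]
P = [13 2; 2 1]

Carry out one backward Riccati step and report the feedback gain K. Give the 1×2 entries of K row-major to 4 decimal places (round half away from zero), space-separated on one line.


BᵀP = [-50.0000 -7.0000]
S = R + BᵀPB = [2] + [193.0000] = [195.0000]
BᵀPA = [93.0000 89.5000]
K = S⁻¹·BᵀPA = [0.4769 0.4590]
A−BK = [-0.0923 -0.1641; 0.5231 1.0410]
AᵀP(A−BK) = [0.6462 0.8154; 0.8154 1.1718]
P' = Q + AᵀP(A−BK) = [11.8962 -8.1846; -8.1846 10.1718]
tr(P') = 22.0679

0.4769 0.4590


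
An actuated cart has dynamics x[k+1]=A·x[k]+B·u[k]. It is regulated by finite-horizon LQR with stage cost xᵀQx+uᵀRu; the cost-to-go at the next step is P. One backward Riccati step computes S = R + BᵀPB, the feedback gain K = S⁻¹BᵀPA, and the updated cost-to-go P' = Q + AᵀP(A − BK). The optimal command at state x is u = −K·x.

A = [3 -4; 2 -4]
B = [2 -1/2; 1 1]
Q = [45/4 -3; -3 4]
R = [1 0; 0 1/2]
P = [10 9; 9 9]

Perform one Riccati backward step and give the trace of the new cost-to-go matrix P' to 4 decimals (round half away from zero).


24.6603

BᵀP = [29.0000 27.0000; 4.0000 4.5000]
S = R + BᵀPB = [1 0; 0 1/2] + [85.0000 12.5000; 12.5000 2.5000] = [86.0000 12.5000; 12.5000 3.0000]
BᵀPA = [141.0000 -224.0000; 21.0000 -34.0000]
K = S⁻¹·BᵀPA = [1.5774 -2.4275; 0.4275 -1.2187]
A−BK = [0.0590 0.2457; -0.0049 -0.3538]
AᵀP(A−BK) = [2.6093 -4.1278; -4.1278 6.8010]
P' = Q + AᵀP(A−BK) = [13.8593 -7.1278; -7.1278 10.8010]
tr(P') = 24.6603


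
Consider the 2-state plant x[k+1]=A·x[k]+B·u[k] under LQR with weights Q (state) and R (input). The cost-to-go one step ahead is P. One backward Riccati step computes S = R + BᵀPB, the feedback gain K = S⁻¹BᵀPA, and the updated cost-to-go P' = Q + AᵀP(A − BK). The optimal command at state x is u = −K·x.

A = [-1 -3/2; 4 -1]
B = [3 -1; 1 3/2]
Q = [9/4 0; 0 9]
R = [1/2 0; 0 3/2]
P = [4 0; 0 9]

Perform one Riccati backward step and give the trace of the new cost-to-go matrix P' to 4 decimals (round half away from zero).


BᵀP = [12.0000 9.0000; -4.0000 13.5000]
S = R + BᵀPB = [1/2 0; 0 3/2] + [45.0000 1.5000; 1.5000 24.2500] = [45.5000 1.5000; 1.5000 25.7500]
BᵀPA = [24.0000 -27.0000; 58.0000 -7.5000]
K = S⁻¹·BᵀPA = [0.4541 -0.5849; 2.2260 -0.2572]
A−BK = [-0.1363 -0.0024; 0.2069 -0.0293]
AᵀP(A−BK) = [7.9953 -1.0448; -1.0448 0.2780]
P' = Q + AᵀP(A−BK) = [10.2453 -1.0448; -1.0448 9.2780]
tr(P') = 19.5233

19.5233


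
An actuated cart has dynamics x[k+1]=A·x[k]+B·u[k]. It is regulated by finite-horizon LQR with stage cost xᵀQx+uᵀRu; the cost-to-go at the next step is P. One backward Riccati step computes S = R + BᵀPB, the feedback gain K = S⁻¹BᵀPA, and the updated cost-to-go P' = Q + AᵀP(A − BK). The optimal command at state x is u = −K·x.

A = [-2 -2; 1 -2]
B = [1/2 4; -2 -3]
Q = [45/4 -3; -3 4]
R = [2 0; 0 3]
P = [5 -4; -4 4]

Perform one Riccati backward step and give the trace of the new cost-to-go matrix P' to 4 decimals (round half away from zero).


BᵀP = [10.5000 -10.0000; 32.0000 -28.0000]
S = R + BᵀPB = [2 0; 0 3] + [25.2500 72.0000; 72.0000 212.0000] = [27.2500 72.0000; 72.0000 215.0000]
BᵀPA = [-31.0000 -1.0000; -92.0000 -8.0000]
K = S⁻¹·BᵀPA = [-0.0608 0.5350; -0.4076 -0.2164]
A−BK = [-0.3394 -1.4020; -0.3442 -1.5791]
AᵀP(A−BK) = [0.6210 0.6788; 0.6788 2.8040]
P' = Q + AᵀP(A−BK) = [11.8710 -2.3212; -2.3212 6.8040]
tr(P') = 18.6750

18.6750


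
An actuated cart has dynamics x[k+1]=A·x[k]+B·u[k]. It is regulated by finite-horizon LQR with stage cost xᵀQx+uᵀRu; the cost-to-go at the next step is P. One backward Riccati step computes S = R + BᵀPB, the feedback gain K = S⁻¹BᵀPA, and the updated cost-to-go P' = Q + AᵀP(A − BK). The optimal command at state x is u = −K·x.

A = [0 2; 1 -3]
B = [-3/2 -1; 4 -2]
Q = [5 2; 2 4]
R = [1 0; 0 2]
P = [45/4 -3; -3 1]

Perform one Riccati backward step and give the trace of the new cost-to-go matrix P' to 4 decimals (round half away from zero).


10.3318

BᵀP = [-28.8750 8.5000; -5.2500 1.0000]
S = R + BᵀPB = [1 0; 0 2] + [77.3125 11.8750; 11.8750 3.2500] = [78.3125 11.8750; 11.8750 5.2500]
BᵀPA = [8.5000 -83.2500; 1.0000 -13.5000]
K = S⁻¹·BᵀPA = [0.1212 -1.0245; -0.0838 -0.2540]
A−BK = [0.0981 0.2092; 0.3475 0.5900]
AᵀP(A−BK) = [0.0532 -0.0375; -0.0375 1.2786]
P' = Q + AᵀP(A−BK) = [5.0532 1.9625; 1.9625 5.2786]
tr(P') = 10.3318


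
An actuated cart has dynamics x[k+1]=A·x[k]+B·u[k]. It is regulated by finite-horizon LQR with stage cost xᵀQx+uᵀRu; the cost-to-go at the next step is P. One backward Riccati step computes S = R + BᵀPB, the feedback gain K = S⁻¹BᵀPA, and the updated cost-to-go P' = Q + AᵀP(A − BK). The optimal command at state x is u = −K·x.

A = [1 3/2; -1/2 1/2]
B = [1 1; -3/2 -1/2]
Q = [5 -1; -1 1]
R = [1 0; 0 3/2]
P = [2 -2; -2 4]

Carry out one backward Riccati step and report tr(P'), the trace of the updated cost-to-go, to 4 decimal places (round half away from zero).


BᵀP = [5.0000 -8.0000; 3.0000 -4.0000]
S = R + BᵀPB = [1 0; 0 3/2] + [17.0000 9.0000; 9.0000 5.0000] = [18.0000 9.0000; 9.0000 6.5000]
BᵀPA = [9.0000 3.5000; 5.0000 2.5000]
K = S⁻¹·BᵀPA = [0.3750 0.0069; 0.2500 0.3750]
A−BK = [0.3750 1.1181; 0.1875 0.6979]
AᵀP(A−BK) = [0.3750 0.5625; 0.5625 1.5382]
P' = Q + AᵀP(A−BK) = [5.3750 -0.4375; -0.4375 2.5382]
tr(P') = 7.9132

7.9132


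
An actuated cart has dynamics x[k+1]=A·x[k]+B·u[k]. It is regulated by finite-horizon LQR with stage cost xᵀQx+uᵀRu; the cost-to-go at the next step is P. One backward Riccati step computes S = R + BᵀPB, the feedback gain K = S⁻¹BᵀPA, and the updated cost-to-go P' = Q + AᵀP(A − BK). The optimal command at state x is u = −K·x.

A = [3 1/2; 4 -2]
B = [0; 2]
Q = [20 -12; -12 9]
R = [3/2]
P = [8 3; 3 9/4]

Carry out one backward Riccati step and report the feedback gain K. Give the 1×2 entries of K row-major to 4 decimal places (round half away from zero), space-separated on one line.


3.4286 -0.5714

BᵀP = [6.0000 4.5000]
S = R + BᵀPB = [3/2] + [9.0000] = [10.5000]
BᵀPA = [36.0000 -6.0000]
K = S⁻¹·BᵀPA = [3.4286 -0.5714]
A−BK = [3.0000 0.5000; -2.8571 -0.8571]
AᵀP(A−BK) = [56.5714 2.5714; 2.5714 1.5714]
P' = Q + AᵀP(A−BK) = [76.5714 -9.4286; -9.4286 10.5714]
tr(P') = 87.1429


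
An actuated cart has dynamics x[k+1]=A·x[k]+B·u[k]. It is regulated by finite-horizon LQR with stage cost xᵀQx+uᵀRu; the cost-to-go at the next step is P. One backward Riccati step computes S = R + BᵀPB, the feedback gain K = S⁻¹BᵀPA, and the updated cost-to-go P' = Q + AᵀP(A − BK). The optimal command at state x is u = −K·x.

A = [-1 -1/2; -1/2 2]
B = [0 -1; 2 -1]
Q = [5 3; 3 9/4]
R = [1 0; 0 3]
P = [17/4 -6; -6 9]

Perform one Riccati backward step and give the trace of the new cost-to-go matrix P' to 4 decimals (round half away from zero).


BᵀP = [-12.0000 18.0000; 1.7500 -3.0000]
S = R + BᵀPB = [1 0; 0 3] + [36.0000 -6.0000; -6.0000 1.2500] = [37.0000 -6.0000; -6.0000 4.2500]
BᵀPA = [3.0000 42.0000; -0.2500 -6.8750]
K = S⁻¹·BᵀPA = [0.0928 1.1320; 0.0722 -0.0196]
A−BK = [-0.9278 -0.5196; -0.6134 -0.2835]
AᵀP(A−BK) = [0.2397 0.2242; 0.2242 1.3856]
P' = Q + AᵀP(A−BK) = [5.2397 3.2242; 3.2242 3.6356]
tr(P') = 8.8753

8.8753


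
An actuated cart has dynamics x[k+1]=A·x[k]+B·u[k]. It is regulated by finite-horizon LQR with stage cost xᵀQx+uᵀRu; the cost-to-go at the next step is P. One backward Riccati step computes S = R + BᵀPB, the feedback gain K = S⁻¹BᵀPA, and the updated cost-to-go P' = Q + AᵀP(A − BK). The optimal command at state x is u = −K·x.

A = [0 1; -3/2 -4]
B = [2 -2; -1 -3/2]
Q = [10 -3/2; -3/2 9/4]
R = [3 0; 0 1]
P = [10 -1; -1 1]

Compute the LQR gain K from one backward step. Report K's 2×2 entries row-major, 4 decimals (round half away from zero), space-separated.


0.3654 1.2063 0.3477 0.6640

BᵀP = [21.0000 -3.0000; -18.5000 0.5000]
S = R + BᵀPB = [3 0; 0 1] + [45.0000 -37.5000; -37.5000 36.2500] = [48.0000 -37.5000; -37.5000 37.2500]
BᵀPA = [4.5000 33.0000; -0.7500 -20.5000]
K = S⁻¹·BᵀPA = [0.3654 1.2063; 0.3477 0.6640]
A−BK = [-0.0354 -0.0845; -0.6130 -1.7976]
AᵀP(A−BK) = [0.8664 2.5697; 2.5697 7.8055]
P' = Q + AᵀP(A−BK) = [10.8664 1.0697; 1.0697 10.0555]
tr(P') = 20.9219


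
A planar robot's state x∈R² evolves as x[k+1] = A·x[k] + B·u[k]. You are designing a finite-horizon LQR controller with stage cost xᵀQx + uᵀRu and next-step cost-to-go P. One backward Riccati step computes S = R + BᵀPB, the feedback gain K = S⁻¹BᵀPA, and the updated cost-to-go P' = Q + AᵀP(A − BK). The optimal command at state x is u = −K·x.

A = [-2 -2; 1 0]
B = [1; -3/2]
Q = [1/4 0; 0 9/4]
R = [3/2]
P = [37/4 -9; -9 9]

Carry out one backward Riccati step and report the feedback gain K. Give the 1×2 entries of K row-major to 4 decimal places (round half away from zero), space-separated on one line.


BᵀP = [22.7500 -22.5000]
S = R + BᵀPB = [3/2] + [56.5000] = [58.0000]
BᵀPA = [-68.0000 -45.5000]
K = S⁻¹·BᵀPA = [-1.1724 -0.7845]
A−BK = [-0.8276 -1.2155; -0.7586 -1.1767]
AᵀP(A−BK) = [2.2759 1.6552; 1.6552 1.3060]
P' = Q + AᵀP(A−BK) = [2.5259 1.6552; 1.6552 3.5560]
tr(P') = 6.0819

-1.1724 -0.7845


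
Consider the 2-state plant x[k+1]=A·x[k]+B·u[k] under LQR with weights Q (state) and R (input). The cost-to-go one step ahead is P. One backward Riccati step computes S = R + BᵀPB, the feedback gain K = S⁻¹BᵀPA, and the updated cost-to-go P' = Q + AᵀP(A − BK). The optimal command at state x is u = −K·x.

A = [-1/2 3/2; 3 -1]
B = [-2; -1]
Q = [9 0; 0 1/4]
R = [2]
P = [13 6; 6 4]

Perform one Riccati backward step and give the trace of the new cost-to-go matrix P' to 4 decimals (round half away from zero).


BᵀP = [-32.0000 -16.0000]
S = R + BᵀPB = [2] + [80.0000] = [82.0000]
BᵀPA = [-32.0000 -32.0000]
K = S⁻¹·BᵀPA = [-0.3902 -0.3902]
A−BK = [-1.2805 0.7195; 2.6098 -1.3902]
AᵀP(A−BK) = [8.7622 -4.2378; -4.2378 2.7622]
P' = Q + AᵀP(A−BK) = [17.7622 -4.2378; -4.2378 3.0122]
tr(P') = 20.7744

20.7744


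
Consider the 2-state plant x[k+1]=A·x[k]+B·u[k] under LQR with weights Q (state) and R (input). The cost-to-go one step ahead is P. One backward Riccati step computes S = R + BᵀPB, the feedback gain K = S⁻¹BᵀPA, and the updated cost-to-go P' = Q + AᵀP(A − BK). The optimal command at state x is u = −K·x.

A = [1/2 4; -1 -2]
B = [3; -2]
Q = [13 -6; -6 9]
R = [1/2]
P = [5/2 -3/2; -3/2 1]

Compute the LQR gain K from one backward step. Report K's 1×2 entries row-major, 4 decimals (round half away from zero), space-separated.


BᵀP = [10.5000 -6.5000]
S = R + BᵀPB = [1/2] + [44.5000] = [45.0000]
BᵀPA = [11.7500 55.0000]
K = S⁻¹·BᵀPA = [0.2611 1.2222]
A−BK = [-0.2833 0.3333; -0.4778 0.4444]
AᵀP(A−BK) = [0.0569 0.1389; 0.1389 0.7778]
P' = Q + AᵀP(A−BK) = [13.0569 -5.8611; -5.8611 9.7778]
tr(P') = 22.8347

0.2611 1.2222


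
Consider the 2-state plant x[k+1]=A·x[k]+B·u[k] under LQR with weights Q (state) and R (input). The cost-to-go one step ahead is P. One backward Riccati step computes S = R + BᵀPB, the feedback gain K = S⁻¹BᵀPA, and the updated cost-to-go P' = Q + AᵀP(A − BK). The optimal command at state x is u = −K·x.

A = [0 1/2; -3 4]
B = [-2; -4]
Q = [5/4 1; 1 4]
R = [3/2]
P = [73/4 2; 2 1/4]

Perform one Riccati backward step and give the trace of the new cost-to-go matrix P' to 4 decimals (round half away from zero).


BᵀP = [-44.5000 -5.0000]
S = R + BᵀPB = [3/2] + [109.0000] = [110.5000]
BᵀPA = [15.0000 -42.2500]
K = S⁻¹·BᵀPA = [0.1357 -0.3824]
A−BK = [0.2715 -0.2647; -2.4570 2.4706]
AᵀP(A−BK) = [0.2138 -0.2647; -0.2647 0.4081]
P' = Q + AᵀP(A−BK) = [1.4638 0.7353; 0.7353 4.4081]
tr(P') = 5.8719

5.8719


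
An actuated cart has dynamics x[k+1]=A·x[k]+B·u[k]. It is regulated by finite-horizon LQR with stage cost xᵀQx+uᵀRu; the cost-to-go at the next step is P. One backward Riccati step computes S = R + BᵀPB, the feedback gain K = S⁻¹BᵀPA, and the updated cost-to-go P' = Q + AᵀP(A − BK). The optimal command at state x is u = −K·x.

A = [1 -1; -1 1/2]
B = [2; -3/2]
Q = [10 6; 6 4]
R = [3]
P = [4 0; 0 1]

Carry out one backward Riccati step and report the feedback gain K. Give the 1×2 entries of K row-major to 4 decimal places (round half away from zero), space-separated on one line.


0.4471 -0.4118

BᵀP = [8.0000 -1.5000]
S = R + BᵀPB = [3] + [18.2500] = [21.2500]
BᵀPA = [9.5000 -8.7500]
K = S⁻¹·BᵀPA = [0.4471 -0.4118]
A−BK = [0.1059 -0.1765; -0.3294 -0.1176]
AᵀP(A−BK) = [0.7529 -0.5882; -0.5882 0.6471]
P' = Q + AᵀP(A−BK) = [10.7529 5.4118; 5.4118 4.6471]
tr(P') = 15.4000


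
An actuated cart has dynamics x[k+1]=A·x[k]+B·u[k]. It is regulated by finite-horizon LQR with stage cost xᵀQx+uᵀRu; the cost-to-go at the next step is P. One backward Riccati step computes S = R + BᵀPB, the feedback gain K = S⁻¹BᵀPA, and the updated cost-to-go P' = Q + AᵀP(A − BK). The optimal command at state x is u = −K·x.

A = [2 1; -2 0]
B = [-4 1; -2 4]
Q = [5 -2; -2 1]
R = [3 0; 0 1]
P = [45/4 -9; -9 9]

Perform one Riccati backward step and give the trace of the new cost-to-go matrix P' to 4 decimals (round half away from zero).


8.4540

BᵀP = [-27.0000 18.0000; -24.7500 27.0000]
S = R + BᵀPB = [3 0; 0 1] + [72.0000 45.0000; 45.0000 83.2500] = [75.0000 45.0000; 45.0000 84.2500]
BᵀPA = [-90.0000 -27.0000; -103.5000 -24.7500]
K = S⁻¹·BᵀPA = [-0.6812 -0.2704; -0.8646 -0.1493]
A−BK = [0.1397 0.0678; 0.0961 0.0566]
AᵀP(A−BK) = [2.2009 0.7074; 0.7074 0.2531]
P' = Q + AᵀP(A−BK) = [7.2009 -1.2926; -1.2926 1.2531]
tr(P') = 8.4540


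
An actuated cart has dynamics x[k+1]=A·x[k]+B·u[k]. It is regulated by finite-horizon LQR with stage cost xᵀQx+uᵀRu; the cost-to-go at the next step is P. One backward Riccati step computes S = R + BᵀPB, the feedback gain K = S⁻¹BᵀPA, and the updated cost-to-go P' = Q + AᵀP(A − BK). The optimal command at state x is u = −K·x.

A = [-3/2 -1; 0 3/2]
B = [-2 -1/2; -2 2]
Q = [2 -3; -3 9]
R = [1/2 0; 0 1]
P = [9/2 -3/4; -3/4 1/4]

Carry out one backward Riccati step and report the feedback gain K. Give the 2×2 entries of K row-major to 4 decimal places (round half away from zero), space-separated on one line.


0.6702 0.4261 0.3830 0.5649

BᵀP = [-7.5000 1.0000; -3.7500 0.8750]
S = R + BᵀPB = [1/2 0; 0 1] + [13.0000 5.7500; 5.7500 3.6250] = [13.5000 5.7500; 5.7500 4.6250]
BᵀPA = [11.2500 9.0000; 5.6250 5.0625]
K = S⁻¹·BᵀPA = [0.6702 0.4261; 0.3830 0.5649]
A−BK = [0.0319 0.1346; 0.5745 1.2223]
AᵀP(A−BK) = [0.4309 0.4668; 0.4668 0.6182]
P' = Q + AᵀP(A−BK) = [2.4309 -2.5332; -2.5332 9.6182]
tr(P') = 12.0490


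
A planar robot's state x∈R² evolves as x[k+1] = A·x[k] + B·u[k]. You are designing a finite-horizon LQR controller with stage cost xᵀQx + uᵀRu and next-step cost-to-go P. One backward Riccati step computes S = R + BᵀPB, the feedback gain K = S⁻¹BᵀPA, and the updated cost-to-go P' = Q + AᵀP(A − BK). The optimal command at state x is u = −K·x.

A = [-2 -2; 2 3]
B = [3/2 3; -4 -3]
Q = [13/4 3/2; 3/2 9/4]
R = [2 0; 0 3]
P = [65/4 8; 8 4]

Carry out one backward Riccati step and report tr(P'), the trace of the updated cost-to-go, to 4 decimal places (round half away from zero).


BᵀP = [-7.6250 -4.0000; 24.7500 12.0000]
S = R + BᵀPB = [2 0; 0 3] + [4.5625 -10.8750; -10.8750 38.2500] = [6.5625 -10.8750; -10.8750 41.2500]
BᵀPA = [7.2500 3.2500; -25.5000 -13.5000]
K = S⁻¹·BᵀPA = [0.1427 -0.0836; -0.5806 -0.3493]
A−BK = [-0.4723 -0.8266; 0.8290 1.6175]
AᵀP(A−BK) = [1.1611 0.6986; 0.6986 0.5560]
P' = Q + AᵀP(A−BK) = [4.4111 2.1986; 2.1986 2.8060]
tr(P') = 7.2171

7.2171


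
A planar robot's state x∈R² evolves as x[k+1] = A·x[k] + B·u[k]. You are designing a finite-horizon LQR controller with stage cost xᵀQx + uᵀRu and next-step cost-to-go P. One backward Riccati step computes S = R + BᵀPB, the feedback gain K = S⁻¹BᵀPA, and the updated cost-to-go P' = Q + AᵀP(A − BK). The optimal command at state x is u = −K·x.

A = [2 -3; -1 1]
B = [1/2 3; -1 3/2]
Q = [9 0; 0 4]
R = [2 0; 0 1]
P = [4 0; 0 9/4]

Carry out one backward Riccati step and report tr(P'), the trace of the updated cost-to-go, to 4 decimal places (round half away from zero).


21.6474

BᵀP = [2.0000 -2.2500; 12.0000 3.3750]
S = R + BᵀPB = [2 0; 0 1] + [3.2500 2.6250; 2.6250 41.0625] = [5.2500 2.6250; 2.6250 42.0625]
BᵀPA = [6.2500 -8.2500; 20.6250 -32.6250]
K = S⁻¹·BᵀPA = [0.9758 -1.2217; 0.4294 -0.6994]
A−BK = [0.2238 -0.2910; -0.6684 0.8273]
AᵀP(A−BK) = [3.2942 -4.1893; -4.1893 5.3532]
P' = Q + AᵀP(A−BK) = [12.2942 -4.1893; -4.1893 9.3532]
tr(P') = 21.6474


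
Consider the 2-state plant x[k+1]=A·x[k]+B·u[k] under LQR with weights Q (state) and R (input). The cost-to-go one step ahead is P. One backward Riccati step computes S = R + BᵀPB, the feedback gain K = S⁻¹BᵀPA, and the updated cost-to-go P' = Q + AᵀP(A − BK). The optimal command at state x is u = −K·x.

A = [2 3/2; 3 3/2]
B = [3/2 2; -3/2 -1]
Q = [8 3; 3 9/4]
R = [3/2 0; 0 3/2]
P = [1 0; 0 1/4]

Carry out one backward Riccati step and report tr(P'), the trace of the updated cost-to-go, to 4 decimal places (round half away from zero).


BᵀP = [1.5000 -0.3750; 2.0000 -0.2500]
S = R + BᵀPB = [3/2 0; 0 3/2] + [2.8125 3.3750; 3.3750 4.2500] = [4.3125 3.3750; 3.3750 5.7500]
BᵀPA = [1.8750 1.6875; 3.2500 2.6250]
K = S⁻¹·BᵀPA = [-0.0140 0.0629; 0.5734 0.4196]
A−BK = [0.8741 0.5664; 3.5524 2.0140]
AᵀP(A−BK) = [4.4126 2.6434; 2.6434 1.6049]
P' = Q + AᵀP(A−BK) = [12.4126 5.6434; 5.6434 3.8549]
tr(P') = 16.2675

16.2675


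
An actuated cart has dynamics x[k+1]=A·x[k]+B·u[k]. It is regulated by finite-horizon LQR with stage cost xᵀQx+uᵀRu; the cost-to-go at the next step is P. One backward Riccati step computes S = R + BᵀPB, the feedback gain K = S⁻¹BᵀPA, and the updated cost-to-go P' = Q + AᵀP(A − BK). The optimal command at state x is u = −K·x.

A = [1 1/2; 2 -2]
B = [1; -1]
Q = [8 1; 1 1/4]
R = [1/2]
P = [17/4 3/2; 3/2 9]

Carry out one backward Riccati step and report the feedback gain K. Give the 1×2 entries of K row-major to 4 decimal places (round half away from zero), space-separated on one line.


BᵀP = [2.7500 -7.5000]
S = R + BᵀPB = [1/2] + [10.2500] = [10.7500]
BᵀPA = [-12.2500 16.3750]
K = S⁻¹·BᵀPA = [-1.1395 1.5233]
A−BK = [2.1395 -1.0233; 0.8605 -0.4767]
AᵀP(A−BK) = [32.2907 -16.7151; -16.7151 9.1192]
P' = Q + AᵀP(A−BK) = [40.2907 -15.7151; -15.7151 9.3692]
tr(P') = 49.6599

-1.1395 1.5233


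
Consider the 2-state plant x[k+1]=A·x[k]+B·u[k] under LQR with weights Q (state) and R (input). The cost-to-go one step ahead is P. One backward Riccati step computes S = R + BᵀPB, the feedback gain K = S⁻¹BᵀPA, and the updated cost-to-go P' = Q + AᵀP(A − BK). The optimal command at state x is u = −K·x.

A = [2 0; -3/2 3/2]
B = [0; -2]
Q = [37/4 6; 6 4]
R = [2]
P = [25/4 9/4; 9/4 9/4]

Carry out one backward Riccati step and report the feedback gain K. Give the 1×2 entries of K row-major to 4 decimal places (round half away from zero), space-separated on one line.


-0.2045 -0.6136

BᵀP = [-4.5000 -4.5000]
S = R + BᵀPB = [2] + [9.0000] = [11.0000]
BᵀPA = [-2.2500 -6.7500]
K = S⁻¹·BᵀPA = [-0.2045 -0.6136]
A−BK = [2.0000 0.0000; -1.9091 0.2727]
AᵀP(A−BK) = [16.1023 0.3068; 0.3068 0.9205]
P' = Q + AᵀP(A−BK) = [25.3523 6.3068; 6.3068 4.9205]
tr(P') = 30.2727


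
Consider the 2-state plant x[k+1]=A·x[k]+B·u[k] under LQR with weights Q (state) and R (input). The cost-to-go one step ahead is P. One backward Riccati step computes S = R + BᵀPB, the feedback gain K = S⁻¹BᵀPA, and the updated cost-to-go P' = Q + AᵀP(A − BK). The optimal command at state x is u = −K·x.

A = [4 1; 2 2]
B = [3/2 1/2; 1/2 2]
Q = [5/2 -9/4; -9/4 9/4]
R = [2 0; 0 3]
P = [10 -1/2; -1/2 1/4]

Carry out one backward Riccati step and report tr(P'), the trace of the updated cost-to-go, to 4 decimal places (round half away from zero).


18.0822

BᵀP = [14.7500 -0.6250; 4.0000 0.2500]
S = R + BᵀPB = [2 0; 0 3] + [21.8125 6.1250; 6.1250 2.5000] = [23.8125 6.1250; 6.1250 5.5000]
BᵀPA = [57.7500 13.5000; 16.5000 4.5000]
K = S⁻¹·BᵀPA = [2.3173 0.4996; 0.4193 0.2618]
A−BK = [0.3143 0.1197; 0.0027 1.2266]
AᵀP(A−BK) = [12.2548 2.8290; 2.8290 1.0774]
P' = Q + AᵀP(A−BK) = [14.7548 0.5790; 0.5790 3.3274]
tr(P') = 18.0822


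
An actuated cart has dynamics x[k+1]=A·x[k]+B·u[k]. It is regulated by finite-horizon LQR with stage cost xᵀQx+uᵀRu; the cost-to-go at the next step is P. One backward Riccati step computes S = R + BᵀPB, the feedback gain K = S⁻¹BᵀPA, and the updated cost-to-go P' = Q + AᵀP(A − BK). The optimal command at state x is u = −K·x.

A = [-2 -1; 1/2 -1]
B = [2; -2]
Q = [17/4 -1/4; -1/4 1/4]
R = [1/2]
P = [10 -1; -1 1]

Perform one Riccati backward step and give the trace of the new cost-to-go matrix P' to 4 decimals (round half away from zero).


BᵀP = [22.0000 -4.0000]
S = R + BᵀPB = [1/2] + [52.0000] = [52.5000]
BᵀPA = [-46.0000 -18.0000]
K = S⁻¹·BᵀPA = [-0.8762 -0.3429]
A−BK = [-0.2476 -0.3143; -1.2524 -1.6857]
AᵀP(A−BK) = [1.9452 2.2286; 2.2286 2.8286]
P' = Q + AᵀP(A−BK) = [6.1952 1.9786; 1.9786 3.0786]
tr(P') = 9.2738

9.2738


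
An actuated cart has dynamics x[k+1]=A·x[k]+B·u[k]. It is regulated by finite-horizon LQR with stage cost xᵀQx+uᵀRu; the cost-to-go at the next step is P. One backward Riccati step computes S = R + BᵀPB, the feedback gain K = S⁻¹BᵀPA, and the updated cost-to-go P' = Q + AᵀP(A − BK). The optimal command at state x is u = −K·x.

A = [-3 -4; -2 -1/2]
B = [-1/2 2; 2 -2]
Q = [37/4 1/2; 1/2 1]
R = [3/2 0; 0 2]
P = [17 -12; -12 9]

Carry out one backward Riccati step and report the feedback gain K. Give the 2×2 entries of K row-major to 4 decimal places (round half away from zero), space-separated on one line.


BᵀP = [-32.5000 24.0000; 58.0000 -42.0000]
S = R + BᵀPB = [3/2 0; 0 2] + [64.2500 -113.0000; -113.0000 200.0000] = [65.7500 -113.0000; -113.0000 202.0000]
BᵀPA = [49.5000 118.0000; -90.0000 -211.0000]
K = S⁻¹·BᵀPA = [-0.3337 -0.0137; -0.6322 -1.0522]
A−BK = [-1.9024 -1.9024; -2.5971 -2.5771]
AᵀP(A−BK) = [4.6185 4.9785; 4.9785 5.8485]
P' = Q + AᵀP(A−BK) = [13.8685 5.4785; 5.4785 6.8485]
tr(P') = 20.7171

-0.3337 -0.0137 -0.6322 -1.0522


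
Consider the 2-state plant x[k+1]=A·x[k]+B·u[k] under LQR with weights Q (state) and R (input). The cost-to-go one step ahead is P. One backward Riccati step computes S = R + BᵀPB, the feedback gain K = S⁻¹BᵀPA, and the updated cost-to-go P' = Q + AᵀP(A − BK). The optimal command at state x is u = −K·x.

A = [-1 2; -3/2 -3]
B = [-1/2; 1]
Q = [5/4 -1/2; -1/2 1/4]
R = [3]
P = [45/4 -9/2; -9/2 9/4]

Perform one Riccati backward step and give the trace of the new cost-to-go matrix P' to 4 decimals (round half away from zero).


31.9841

BᵀP = [-10.1250 4.5000]
S = R + BᵀPB = [3] + [9.5625] = [12.5625]
BᵀPA = [3.3750 -33.7500]
K = S⁻¹·BᵀPA = [0.2687 -2.6866]
A−BK = [-0.8657 0.6567; -1.7687 -0.3134]
AᵀP(A−BK) = [1.9058 -3.3078; -3.3078 28.5784]
P' = Q + AᵀP(A−BK) = [3.1558 -3.8078; -3.8078 28.8284]
tr(P') = 31.9841


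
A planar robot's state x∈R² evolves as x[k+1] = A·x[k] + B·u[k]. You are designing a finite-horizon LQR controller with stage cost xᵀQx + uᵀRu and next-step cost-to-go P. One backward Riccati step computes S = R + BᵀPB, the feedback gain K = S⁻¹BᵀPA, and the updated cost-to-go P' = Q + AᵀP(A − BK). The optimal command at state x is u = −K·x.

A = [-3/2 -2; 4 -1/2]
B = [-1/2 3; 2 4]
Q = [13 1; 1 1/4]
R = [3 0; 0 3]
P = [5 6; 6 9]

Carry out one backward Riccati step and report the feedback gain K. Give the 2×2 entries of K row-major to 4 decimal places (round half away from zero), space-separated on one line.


0.8635 0.2341 0.2413 -0.3742

BᵀP = [9.5000 15.0000; 39.0000 54.0000]
S = R + BᵀPB = [3 0; 0 3] + [25.2500 88.5000; 88.5000 333.0000] = [28.2500 88.5000; 88.5000 336.0000]
BᵀPA = [45.7500 -26.5000; 157.5000 -105.0000]
K = S⁻¹·BᵀPA = [0.8635 0.2341; 0.2413 -0.3742]
A−BK = [-1.7921 -0.7605; 1.3077 0.5285]
AᵀP(A−BK) = [5.7384 1.7203; 1.7203 1.1669]
P' = Q + AᵀP(A−BK) = [18.7384 2.7203; 2.7203 1.4169]
tr(P') = 20.1552
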